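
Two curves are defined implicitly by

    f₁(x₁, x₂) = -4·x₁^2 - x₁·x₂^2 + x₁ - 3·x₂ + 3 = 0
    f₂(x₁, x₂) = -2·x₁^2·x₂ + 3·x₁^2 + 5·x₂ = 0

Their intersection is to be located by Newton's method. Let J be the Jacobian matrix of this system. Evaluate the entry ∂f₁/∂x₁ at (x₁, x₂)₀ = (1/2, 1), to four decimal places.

-4.0000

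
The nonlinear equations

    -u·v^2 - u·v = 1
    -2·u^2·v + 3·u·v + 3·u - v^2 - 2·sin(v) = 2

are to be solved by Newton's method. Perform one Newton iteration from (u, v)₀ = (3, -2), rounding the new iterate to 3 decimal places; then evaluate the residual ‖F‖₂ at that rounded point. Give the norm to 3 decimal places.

7.406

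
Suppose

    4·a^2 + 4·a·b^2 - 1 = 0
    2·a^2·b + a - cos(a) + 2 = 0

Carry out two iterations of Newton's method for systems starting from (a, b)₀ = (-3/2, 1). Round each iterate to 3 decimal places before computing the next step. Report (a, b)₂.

(-0.430, 0.363)

At (-3/2, 1): F = (2.000, 4.92926).
Jacobian J = [[8·a + 4·b^2, 8·a·b], [4·a·b + sin(a) + 1, 2·a^2]].
At the point, J = [[-8.000, -12.000], [-5.99749, 4.500]] (det J = -107.96994).
Solving J·Δ = −F gives Δ = (0.631, -0.254).
Then the next iterate is (a, b)₁ = (-0.869, 0.746).
Round to (-0.869, 0.746) and repeat: F = (0.08619, 1.61211), J = [[-4.72594, -5.18619], [-2.35678, 1.51032]].
Δ = (0.439, -0.383), so (a, b)₂ = (-0.430, 0.363).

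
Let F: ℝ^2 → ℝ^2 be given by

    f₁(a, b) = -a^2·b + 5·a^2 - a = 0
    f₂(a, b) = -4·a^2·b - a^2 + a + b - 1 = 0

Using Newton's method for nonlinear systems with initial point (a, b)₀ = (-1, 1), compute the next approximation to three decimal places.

At (-1, 1): F = (5.000, -6.000).
Jacobian J = [[-2·a·b + 10·a - 1, -a^2], [-8·a·b - 2·a + 1, -4·a^2 + 1]].
At the point, J = [[-9.000, -1.000], [11.000, -3.000]] (det J = 38.000).
Solving J·Δ = −F gives Δ = (0.553, 0.026).
Then the next iterate is (a, b)₁ = (-0.447, 1.026).

(-0.447, 1.026)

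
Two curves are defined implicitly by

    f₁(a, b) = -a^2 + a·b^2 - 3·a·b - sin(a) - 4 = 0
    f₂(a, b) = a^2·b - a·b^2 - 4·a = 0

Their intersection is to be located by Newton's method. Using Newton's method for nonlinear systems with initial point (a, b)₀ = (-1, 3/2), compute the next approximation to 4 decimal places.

At (-1, 3/2): F = (-1.908529, 7.7500).
Jacobian J = [[-2·a + b^2 - 3·b - cos(a), 2·a·b - 3·a], [2·a·b - b^2 - 4, a^2 - 2·a·b]].
At the point, J = [[-0.790302, 0.0000], [-9.2500, 4.0000]] (det J = -3.161209).
Solving J·Δ = −F gives Δ = (-2.4149, -7.5220).
Then the next iterate is (a, b)₁ = (-3.4149, -6.0220).

(-3.4149, -6.0220)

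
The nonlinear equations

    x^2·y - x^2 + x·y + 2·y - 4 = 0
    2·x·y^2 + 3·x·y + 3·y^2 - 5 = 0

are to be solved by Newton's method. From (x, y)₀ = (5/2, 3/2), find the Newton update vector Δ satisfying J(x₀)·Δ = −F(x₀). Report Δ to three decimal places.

At (5/2, 3/2): F = (5.875, 24.250).
Jacobian J = [[2·x·y - 2·x + y, x^2 + x + 2], [2·y^2 + 3·y, 4·x·y + 3·x + 6·y]].
At the point, J = [[4.000, 10.750], [9.000, 31.500]] (det J = 29.250).
Solving J·Δ = −F gives Δ = (2.585, -1.509).

(2.585, -1.509)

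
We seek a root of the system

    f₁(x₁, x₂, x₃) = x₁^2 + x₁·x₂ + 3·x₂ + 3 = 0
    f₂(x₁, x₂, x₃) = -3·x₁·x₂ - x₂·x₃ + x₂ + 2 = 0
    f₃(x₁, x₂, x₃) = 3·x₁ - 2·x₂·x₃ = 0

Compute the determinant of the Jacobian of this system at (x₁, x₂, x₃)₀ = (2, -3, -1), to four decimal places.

J = [[2·x₁ + x₂, x₁ + 3, 0], [-3·x₂, -3·x₁ - x₃ + 1, -x₂], [3, -2·x₃, -2·x₂]].
At the point, J = [[1.0000, 5.0000, 0.0000], [9.0000, -4.0000, 3.0000], [3.0000, 2.0000, 6.0000]].
det J = -255.0000.

-255.0000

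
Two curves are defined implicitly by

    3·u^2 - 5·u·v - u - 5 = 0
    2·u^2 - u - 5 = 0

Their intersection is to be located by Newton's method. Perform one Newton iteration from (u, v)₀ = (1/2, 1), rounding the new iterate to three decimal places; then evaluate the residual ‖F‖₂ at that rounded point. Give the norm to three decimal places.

At (1/2, 1): F = (-7.250, -5.000).
Jacobian J = [[6·u - 5·v - 1, -5·u], [4·u - 1, 0]].
At the point, J = [[-3.000, -2.500], [1.000, 0.000]] (det J = 2.500).
Solving J·Δ = −F gives Δ = (5.000, -8.900).
Then the next iterate is (u, v)₁ = (5.500, -7.900).
Re-evaluating at (5.500, -7.900): F = (297.500, 50.000), so ‖F‖₂ = 301.672.

301.672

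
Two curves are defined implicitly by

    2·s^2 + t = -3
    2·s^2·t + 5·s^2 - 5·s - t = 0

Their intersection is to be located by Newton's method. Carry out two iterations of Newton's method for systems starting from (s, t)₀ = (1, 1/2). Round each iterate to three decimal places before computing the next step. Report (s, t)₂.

(1.824, -8.233)

At (1, 1/2): F = (5.500, 0.500).
Jacobian J = [[4·s, 1], [4·s·t + 10·s - 5, 2·s^2 - 1]].
At the point, J = [[4.000, 1.000], [7.000, 1.000]] (det J = -3.000).
Solving J·Δ = −F gives Δ = (1.667, -12.167).
Then the next iterate is (s, t)₁ = (2.667, -11.667).
Round to (2.667, -11.667) and repeat: F = (5.55878, -132.07571), J = [[10.668, 1.000], [-102.79356, 13.22578]].
Δ = (-0.843, 3.434), so (s, t)₂ = (1.824, -8.233).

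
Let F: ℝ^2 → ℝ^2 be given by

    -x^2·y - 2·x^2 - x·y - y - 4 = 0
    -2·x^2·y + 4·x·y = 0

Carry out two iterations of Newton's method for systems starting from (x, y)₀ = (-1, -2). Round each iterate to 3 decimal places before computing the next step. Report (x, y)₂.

(-0.156, -4.417)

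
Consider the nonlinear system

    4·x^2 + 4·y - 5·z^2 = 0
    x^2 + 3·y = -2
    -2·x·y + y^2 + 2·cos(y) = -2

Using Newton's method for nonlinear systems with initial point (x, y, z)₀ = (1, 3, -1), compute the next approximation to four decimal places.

(-0.3978, -0.0682, 0.2455)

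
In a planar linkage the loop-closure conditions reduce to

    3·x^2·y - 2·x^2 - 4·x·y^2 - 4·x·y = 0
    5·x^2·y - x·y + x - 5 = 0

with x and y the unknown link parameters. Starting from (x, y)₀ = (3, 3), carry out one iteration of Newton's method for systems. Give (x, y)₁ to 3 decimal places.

At (3, 3): F = (-81.000, 124.000).
Jacobian J = [[6·x·y - 4·x - 4·y^2 - 4·y, 3·x^2 - 8·x·y - 4·x], [10·x·y - y + 1, 5·x^2 - x]].
At the point, J = [[-6.000, -57.000], [88.000, 42.000]] (det J = 4764.000).
Solving J·Δ = −F gives Δ = (-0.770, -1.340).
Then the next iterate is (x, y)₁ = (2.230, 1.660).

(2.230, 1.660)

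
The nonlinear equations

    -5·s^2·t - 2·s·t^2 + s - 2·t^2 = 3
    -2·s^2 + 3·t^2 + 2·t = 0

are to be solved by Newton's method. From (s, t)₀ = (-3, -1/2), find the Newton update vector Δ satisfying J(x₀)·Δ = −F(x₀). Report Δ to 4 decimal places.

At (-3, -1/2): F = (17.5000, -18.2500).
Jacobian J = [[-10·s·t - 2·t^2 + 1, -5·s^2 - 4·s·t - 4·t], [-4·s, 6·t + 2]].
At the point, J = [[-14.5000, -49.0000], [12.0000, -1.0000]] (det J = 602.5000).
Solving J·Δ = −F gives Δ = (1.5133, -0.0907).

(1.5133, -0.0907)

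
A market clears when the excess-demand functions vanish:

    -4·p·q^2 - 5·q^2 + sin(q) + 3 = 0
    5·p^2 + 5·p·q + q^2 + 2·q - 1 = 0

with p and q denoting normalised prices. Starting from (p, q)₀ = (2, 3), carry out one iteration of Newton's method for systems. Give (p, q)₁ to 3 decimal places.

At (2, 3): F = (-113.85888, 64.000).
Jacobian J = [[-4·q^2, -8·p·q - 10·q + cos(q)], [10·p + 5·q, 5·p + 2·q + 2]].
At the point, J = [[-36.000, -78.98999], [35.000, 18.000]] (det J = 2116.64974).
Solving J·Δ = −F gives Δ = (-1.420, -0.794).
Then the next iterate is (p, q)₁ = (0.580, 2.206).

(0.580, 2.206)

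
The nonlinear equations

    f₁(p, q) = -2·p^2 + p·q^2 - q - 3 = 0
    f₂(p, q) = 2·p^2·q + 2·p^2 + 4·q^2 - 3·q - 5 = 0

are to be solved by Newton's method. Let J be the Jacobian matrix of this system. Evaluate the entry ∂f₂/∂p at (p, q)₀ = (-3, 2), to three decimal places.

-36.000

∂f₂/∂p = 4·p·q + 4·p.
At (-3, 2) this is -36.000.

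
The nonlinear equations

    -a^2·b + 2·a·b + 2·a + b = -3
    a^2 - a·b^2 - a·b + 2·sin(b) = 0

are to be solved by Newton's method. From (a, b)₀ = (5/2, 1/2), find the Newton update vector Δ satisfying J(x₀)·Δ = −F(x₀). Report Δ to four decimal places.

At (5/2, 1/2): F = (7.8750, 5.333851).
Jacobian J = [[-2·a·b + 2·b + 2, -a^2 + 2·a + 1], [2·a - b^2 - b, -2·a·b - a + 2·cos(b)]].
At the point, J = [[0.5000, -0.2500], [4.2500, -3.244835]] (det J = -0.559917).
Solving J·Δ = −F gives Δ = (-43.2557, -55.0114).

(-43.2557, -55.0114)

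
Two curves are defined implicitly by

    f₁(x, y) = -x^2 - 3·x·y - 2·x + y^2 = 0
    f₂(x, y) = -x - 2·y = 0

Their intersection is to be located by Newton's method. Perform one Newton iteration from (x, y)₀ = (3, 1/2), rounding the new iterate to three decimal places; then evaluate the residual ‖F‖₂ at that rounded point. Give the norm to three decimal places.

At (3, 1/2): F = (-19.250, -4.000).
Jacobian J = [[-2·x - 3·y - 2, -3·x + 2·y], [-1, -2]].
At the point, J = [[-9.500, -8.000], [-1.000, -2.000]] (det J = 11.000).
Solving J·Δ = −F gives Δ = (-0.591, -1.705).
Then the next iterate is (x, y)₁ = (2.409, -1.205).
Re-evaluating at (2.409, -1.205): F = (-0.46072, 0.001), so ‖F‖₂ = 0.461.

0.461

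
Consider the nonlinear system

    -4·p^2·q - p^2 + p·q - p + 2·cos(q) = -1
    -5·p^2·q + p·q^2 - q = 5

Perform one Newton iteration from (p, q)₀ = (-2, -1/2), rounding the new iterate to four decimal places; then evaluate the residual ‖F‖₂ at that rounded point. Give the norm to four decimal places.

61.2613

At (-2, -1/2): F = (9.755165, 5.0000).
Jacobian J = [[-8·p·q - 2·p + q - 1, -4·p^2 + p - 2·sin(q)], [-10·p·q + q^2, -5·p^2 + 2·p·q - 1]].
At the point, J = [[-5.5000, -17.041149], [-9.7500, -19.0000]] (det J = -61.651202).
Solving J·Δ = −F gives Δ = (-1.6243, 1.0967).
Then the next iterate is (p, q)₁ = (-3.6243, 0.5967).
Re-evaluating at (-3.6243, 0.5967): F = (-40.371413, -46.077050), so ‖F‖₂ = 61.2613.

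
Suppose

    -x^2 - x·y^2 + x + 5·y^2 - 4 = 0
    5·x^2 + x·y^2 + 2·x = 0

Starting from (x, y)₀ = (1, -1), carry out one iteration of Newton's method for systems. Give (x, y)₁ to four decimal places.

(0.4074, -0.8519)

At (1, -1): F = (0.0000, 8.0000).
Jacobian J = [[-2·x - y^2 + 1, -2·x·y + 10·y], [10·x + y^2 + 2, 2·x·y]].
At the point, J = [[-2.0000, -8.0000], [13.0000, -2.0000]] (det J = 108.0000).
Solving J·Δ = −F gives Δ = (-0.5926, 0.1481).
Then the next iterate is (x, y)₁ = (0.4074, -0.8519).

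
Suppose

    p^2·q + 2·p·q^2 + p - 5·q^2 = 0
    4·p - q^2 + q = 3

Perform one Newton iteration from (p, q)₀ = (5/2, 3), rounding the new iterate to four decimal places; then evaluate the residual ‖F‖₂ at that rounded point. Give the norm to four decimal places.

At (5/2, 3): F = (21.2500, 1.0000).
Jacobian J = [[2·p·q + 2·q^2 + 1, p^2 + 4·p·q - 10·q], [4, -2·q + 1]].
At the point, J = [[34.0000, 6.2500], [4.0000, -5.0000]] (det J = -195.0000).
Solving J·Δ = −F gives Δ = (-0.5769, -0.2615).
Then the next iterate is (p, q)₁ = (1.9231, 2.7385).
Re-evaluating at (1.9231, 2.7385): F = (3.398145, -0.068482), so ‖F‖₂ = 3.3988.

3.3988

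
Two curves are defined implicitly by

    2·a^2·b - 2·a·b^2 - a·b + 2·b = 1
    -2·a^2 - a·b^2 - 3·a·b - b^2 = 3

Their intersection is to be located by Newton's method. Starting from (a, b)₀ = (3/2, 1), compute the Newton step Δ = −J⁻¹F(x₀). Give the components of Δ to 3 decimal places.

(-0.623, -0.870)

At (3/2, 1): F = (1.000, -14.500).
Jacobian J = [[4·a·b - 2·b^2 - b, 2·a^2 - 4·a·b - a + 2], [-4·a - b^2 - 3·b, -2·a·b - 3·a - 2·b]].
At the point, J = [[3.000, -1.000], [-10.000, -9.500]] (det J = -38.500).
Solving J·Δ = −F gives Δ = (-0.623, -0.870).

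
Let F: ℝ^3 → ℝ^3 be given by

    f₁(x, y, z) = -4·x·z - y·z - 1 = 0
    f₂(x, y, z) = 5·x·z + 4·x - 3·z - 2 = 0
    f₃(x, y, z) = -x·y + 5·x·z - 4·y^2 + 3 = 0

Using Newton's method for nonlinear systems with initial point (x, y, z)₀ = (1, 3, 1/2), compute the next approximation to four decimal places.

At (1, 3, 1/2): F = (-4.5000, 3.0000, -33.5000).
Jacobian J = [[-4·z, -z, -4·x - y], [5·z + 4, 0, 5·x - 3], [-y + 5·z, -x - 8·y, 5·x]].
At the point, J = [[-2.0000, -0.5000, -7.0000], [6.5000, 0.0000, 2.0000], [-0.5000, -25.0000, 5.0000]] (det J = 1054.2500).
Solving J·Δ = −F gives Δ = (-0.3235, -1.4233, -0.4488).
Then the next iterate is (x, y, z)₁ = (0.6765, 1.5767, 0.0512).

(0.6765, 1.5767, 0.0512)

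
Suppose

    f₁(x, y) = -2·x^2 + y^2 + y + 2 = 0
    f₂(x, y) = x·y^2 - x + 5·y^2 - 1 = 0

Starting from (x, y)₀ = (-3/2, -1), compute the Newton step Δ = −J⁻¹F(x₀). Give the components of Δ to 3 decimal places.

At (-3/2, -1): F = (-2.500, 4.000).
Jacobian J = [[-4·x, 2·y + 1], [y^2 - 1, 2·x·y + 10·y]].
At the point, J = [[6.000, -1.000], [0.000, -7.000]] (det J = -42.000).
Solving J·Δ = −F gives Δ = (0.512, 0.571).

(0.512, 0.571)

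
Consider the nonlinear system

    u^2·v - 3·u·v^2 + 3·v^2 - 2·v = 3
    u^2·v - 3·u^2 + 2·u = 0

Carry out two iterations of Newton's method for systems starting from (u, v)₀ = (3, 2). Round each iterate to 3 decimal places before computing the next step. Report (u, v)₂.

(-1.062, -0.027)

At (3, 2): F = (-13.000, -3.000).
Jacobian J = [[2·u·v - 3·v^2, u^2 - 6·u·v + 6·v - 2], [2·u·v - 6·u + 2, u^2]].
At the point, J = [[0.000, -17.000], [-4.000, 9.000]] (det J = -68.000).
Solving J·Δ = −F gives Δ = (-2.471, -0.765).
Then the next iterate is (u, v)₁ = (0.529, 1.235).
Round to (0.529, 1.235) and repeat: F = (-2.96925, 0.56408), J = [[-3.26905, 1.76995], [0.13263, 0.27984]].
Δ = (-1.591, -1.262), so (u, v)₂ = (-1.062, -0.027).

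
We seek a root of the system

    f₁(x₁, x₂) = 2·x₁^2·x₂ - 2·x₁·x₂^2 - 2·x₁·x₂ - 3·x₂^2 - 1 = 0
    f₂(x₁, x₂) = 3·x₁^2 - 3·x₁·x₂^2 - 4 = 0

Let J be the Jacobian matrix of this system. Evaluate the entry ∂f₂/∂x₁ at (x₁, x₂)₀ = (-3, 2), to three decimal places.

-30.000

∂f₂/∂x₁ = 6·x₁ - 3·x₂^2.
At (-3, 2) this is -30.000.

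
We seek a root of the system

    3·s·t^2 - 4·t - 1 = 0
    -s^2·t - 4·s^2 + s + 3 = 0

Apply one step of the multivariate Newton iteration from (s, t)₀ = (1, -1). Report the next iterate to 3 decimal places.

At (1, -1): F = (6.000, 1.000).
Jacobian J = [[3·t^2, 6·s·t - 4], [-2·s·t - 8·s + 1, -s^2]].
At the point, J = [[3.000, -10.000], [-5.000, -1.000]] (det J = -53.000).
Solving J·Δ = −F gives Δ = (0.075, 0.623).
Then the next iterate is (s, t)₁ = (1.075, -0.377).

(1.075, -0.377)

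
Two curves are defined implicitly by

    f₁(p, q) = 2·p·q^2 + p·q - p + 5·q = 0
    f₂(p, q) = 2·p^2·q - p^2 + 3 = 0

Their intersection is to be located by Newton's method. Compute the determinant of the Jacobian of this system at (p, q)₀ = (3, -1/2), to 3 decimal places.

J = [[2·q^2 + q - 1, 4·p·q + p + 5], [4·p·q - 2·p, 2·p^2]].
At the point, J = [[-1.000, 2.000], [-12.000, 18.000]].
det J = 6.000.

6.000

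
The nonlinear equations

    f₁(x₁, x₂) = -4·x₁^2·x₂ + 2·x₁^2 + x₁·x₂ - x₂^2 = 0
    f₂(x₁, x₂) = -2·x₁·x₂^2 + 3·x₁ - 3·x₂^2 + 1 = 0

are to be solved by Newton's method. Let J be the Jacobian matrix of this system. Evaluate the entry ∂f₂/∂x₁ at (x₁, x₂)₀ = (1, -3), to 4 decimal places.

-15.0000

∂f₂/∂x₁ = -2·x₂^2 + 3.
At (1, -3) this is -15.0000.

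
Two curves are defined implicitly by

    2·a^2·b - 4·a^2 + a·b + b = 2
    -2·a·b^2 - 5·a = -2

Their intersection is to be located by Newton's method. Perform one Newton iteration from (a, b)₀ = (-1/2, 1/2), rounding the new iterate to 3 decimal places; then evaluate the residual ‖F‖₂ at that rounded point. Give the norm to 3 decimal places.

2.152

At (-1/2, 1/2): F = (-2.500, 4.750).
Jacobian J = [[4·a·b - 8·a + b, 2·a^2 + a + 1], [-2·b^2 - 5, -4·a·b]].
At the point, J = [[3.500, 1.000], [-5.500, 1.000]] (det J = 9.000).
Solving J·Δ = −F gives Δ = (0.806, -0.319).
Then the next iterate is (a, b)₁ = (0.306, 0.181).
Re-evaluating at (0.306, 0.181): F = (-2.10426, 0.44995), so ‖F‖₂ = 2.152.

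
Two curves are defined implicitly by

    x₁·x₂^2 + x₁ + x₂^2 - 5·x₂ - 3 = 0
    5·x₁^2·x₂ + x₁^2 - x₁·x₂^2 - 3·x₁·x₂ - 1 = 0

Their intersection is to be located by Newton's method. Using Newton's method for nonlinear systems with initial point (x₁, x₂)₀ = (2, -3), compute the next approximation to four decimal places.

At (2, -3): F = (41.0000, -57.0000).
Jacobian J = [[x₂^2 + 1, 2·x₁·x₂ + 2·x₂ - 5], [10·x₁·x₂ + 2·x₁ - x₂^2 - 3·x₂, 5·x₁^2 - 2·x₁·x₂ - 3·x₁]].
At the point, J = [[10.0000, -23.0000], [-56.0000, 26.0000]] (det J = -1028.0000).
Solving J·Δ = −F gives Δ = (-0.2383, 1.6790).
Then the next iterate is (x₁, x₂)₁ = (1.7617, -1.3210).

(1.7617, -1.3210)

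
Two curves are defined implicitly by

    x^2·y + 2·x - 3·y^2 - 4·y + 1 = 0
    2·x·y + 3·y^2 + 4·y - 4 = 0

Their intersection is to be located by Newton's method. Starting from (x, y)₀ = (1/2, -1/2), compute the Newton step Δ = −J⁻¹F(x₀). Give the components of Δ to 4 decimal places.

(-0.8611, 2.4444)

At (1/2, -1/2): F = (3.1250, -5.7500).
Jacobian J = [[2·x·y + 2, x^2 - 6·y - 4], [2·y, 2·x + 6·y + 4]].
At the point, J = [[1.5000, -0.7500], [-1.0000, 2.0000]] (det J = 2.2500).
Solving J·Δ = −F gives Δ = (-0.8611, 2.4444).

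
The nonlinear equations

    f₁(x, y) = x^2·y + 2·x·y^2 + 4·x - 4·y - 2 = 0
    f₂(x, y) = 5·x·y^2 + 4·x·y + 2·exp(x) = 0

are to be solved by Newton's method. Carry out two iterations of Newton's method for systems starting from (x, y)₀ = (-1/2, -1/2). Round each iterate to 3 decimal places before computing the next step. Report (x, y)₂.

At (-1/2, -1/2): F = (-2.375, 1.58806).
Jacobian J = [[2·x·y + 2·y^2 + 4, x^2 + 4·x·y - 4], [5·y^2 + 4·y + 2·exp(x), 10·x·y + 4·x]].
At the point, J = [[5.000, -2.750], [0.46306, 0.500]] (det J = 3.77342).
Solving J·Δ = −F gives Δ = (-0.843, -2.396).
Then the next iterate is (x, y)₁ = (-1.343, -2.896).
Round to (-1.343, -2.896) and repeat: F = (-23.53836, -40.23803), J = [[28.55229, 13.36096], [30.87220, 33.52128]].
Δ = (0.462, 0.775), so (x, y)₂ = (-0.881, -2.121).

(-0.881, -2.121)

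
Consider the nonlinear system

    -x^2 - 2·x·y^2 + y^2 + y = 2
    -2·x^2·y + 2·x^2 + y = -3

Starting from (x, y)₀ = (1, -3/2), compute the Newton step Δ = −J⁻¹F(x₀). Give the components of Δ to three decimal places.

At (1, -3/2): F = (-6.750, 6.500).
Jacobian J = [[-2·x - 2·y^2, -4·x·y + 2·y + 1], [-4·x·y + 4·x, -2·x^2 + 1]].
At the point, J = [[-6.500, 4.000], [10.000, -1.000]] (det J = -33.500).
Solving J·Δ = −F gives Δ = (-0.575, 0.754).

(-0.575, 0.754)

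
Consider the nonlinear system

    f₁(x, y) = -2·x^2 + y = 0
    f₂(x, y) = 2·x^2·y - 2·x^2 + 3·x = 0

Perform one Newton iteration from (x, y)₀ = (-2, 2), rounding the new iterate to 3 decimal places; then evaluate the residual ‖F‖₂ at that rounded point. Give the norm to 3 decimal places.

At (-2, 2): F = (-6.000, 2.000).
Jacobian J = [[-4·x, 1], [4·x·y - 4·x + 3, 2·x^2]].
At the point, J = [[8.000, 1.000], [-5.000, 8.000]] (det J = 69.000).
Solving J·Δ = −F gives Δ = (0.725, 0.203).
Then the next iterate is (x, y)₁ = (-1.275, 2.203).
Re-evaluating at (-1.275, 2.203): F = (-1.04825, 0.08625), so ‖F‖₂ = 1.052.

1.052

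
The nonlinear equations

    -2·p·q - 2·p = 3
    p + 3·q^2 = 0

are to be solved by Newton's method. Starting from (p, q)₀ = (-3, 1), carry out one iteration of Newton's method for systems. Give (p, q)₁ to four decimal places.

At (-3, 1): F = (9.0000, 0.0000).
Jacobian J = [[-2·q - 2, -2·p], [1, 6·q]].
At the point, J = [[-4.0000, 6.0000], [1.0000, 6.0000]] (det J = -30.0000).
Solving J·Δ = −F gives Δ = (1.8000, -0.3000).
Then the next iterate is (p, q)₁ = (-1.2000, 0.7000).

(-1.2000, 0.7000)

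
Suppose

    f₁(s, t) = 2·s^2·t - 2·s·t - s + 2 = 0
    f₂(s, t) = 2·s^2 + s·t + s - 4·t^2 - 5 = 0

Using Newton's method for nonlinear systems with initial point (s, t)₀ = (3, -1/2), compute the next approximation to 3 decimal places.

(1.901, -0.466)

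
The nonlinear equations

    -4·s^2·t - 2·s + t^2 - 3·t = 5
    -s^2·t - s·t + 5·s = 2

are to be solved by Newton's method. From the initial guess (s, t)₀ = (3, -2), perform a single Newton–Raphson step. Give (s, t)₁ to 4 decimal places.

(0.2113, -3.3321)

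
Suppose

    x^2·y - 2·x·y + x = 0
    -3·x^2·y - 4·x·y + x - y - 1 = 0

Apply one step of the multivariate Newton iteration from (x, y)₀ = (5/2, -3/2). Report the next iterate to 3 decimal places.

(3.634, 1.175)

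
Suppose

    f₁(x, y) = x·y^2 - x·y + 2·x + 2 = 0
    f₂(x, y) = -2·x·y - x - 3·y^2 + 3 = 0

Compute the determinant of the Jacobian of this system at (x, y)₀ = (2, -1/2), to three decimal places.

J = [[y^2 - y + 2, 2·x·y - x], [-2·y - 1, -2·x - 6·y]].
At the point, J = [[2.750, -4.000], [0.000, -1.000]].
det J = -2.750.

-2.750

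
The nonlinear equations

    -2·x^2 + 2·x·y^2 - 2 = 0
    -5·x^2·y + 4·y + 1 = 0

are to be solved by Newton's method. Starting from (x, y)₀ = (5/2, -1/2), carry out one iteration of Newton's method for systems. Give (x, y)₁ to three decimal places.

At (5/2, -1/2): F = (-13.250, 14.625).
Jacobian J = [[-4·x + 2·y^2, 4·x·y], [-10·x·y, -5·x^2 + 4]].
At the point, J = [[-9.500, -5.000], [12.500, -27.250]] (det J = 321.375).
Solving J·Δ = −F gives Δ = (-1.351, -0.083).
Then the next iterate is (x, y)₁ = (1.149, -0.583).

(1.149, -0.583)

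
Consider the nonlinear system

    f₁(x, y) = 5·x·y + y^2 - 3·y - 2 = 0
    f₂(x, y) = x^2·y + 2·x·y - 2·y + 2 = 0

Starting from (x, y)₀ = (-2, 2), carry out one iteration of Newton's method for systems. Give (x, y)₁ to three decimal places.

At (-2, 2): F = (-24.000, -2.000).
Jacobian J = [[5·y, 5·x + 2·y - 3], [2·x·y + 2·y, x^2 + 2·x - 2]].
At the point, J = [[10.000, -9.000], [-4.000, -2.000]] (det J = -56.000).
Solving J·Δ = −F gives Δ = (0.536, -2.071).
Then the next iterate is (x, y)₁ = (-1.464, -0.071).

(-1.464, -0.071)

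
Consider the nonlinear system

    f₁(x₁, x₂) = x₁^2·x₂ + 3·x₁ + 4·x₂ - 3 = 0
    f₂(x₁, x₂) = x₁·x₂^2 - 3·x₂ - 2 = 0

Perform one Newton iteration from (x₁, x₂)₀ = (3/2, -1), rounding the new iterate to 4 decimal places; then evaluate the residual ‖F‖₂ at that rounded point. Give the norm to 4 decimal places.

At (3/2, -1): F = (-4.7500, 2.5000).
Jacobian J = [[2·x₁·x₂ + 3, x₁^2 + 4], [x₂^2, 2·x₁·x₂ - 3]].
At the point, J = [[0.0000, 6.2500], [1.0000, -6.0000]] (det J = -6.2500).
Solving J·Δ = −F gives Δ = (2.0600, 0.7600).
Then the next iterate is (x₁, x₂)₁ = (3.5600, -0.2400).
Re-evaluating at (3.5600, -0.2400): F = (3.678336, -1.074944), so ‖F‖₂ = 3.8322.

3.8322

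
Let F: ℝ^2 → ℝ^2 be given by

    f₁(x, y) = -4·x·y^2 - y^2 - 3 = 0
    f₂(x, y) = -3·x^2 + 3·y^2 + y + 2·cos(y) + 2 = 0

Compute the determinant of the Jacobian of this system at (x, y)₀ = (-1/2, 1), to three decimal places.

-27.268

J = [[-4·y^2, -8·x·y - 2·y], [-6·x, 6·y - 2·sin(y) + 1]].
At the point, J = [[-4.000, 2.000], [3.000, 5.31706]].
det J = -27.268.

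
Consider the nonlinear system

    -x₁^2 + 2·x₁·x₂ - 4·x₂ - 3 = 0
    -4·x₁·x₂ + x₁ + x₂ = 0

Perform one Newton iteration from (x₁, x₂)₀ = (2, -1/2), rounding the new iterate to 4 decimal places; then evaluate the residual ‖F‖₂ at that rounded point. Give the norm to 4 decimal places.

At (2, -1/2): F = (-7.0000, 5.5000).
Jacobian J = [[-2·x₁ + 2·x₂, 2·x₁ - 4], [-4·x₂ + 1, -4·x₁ + 1]].
At the point, J = [[-5.0000, 0.0000], [3.0000, -7.0000]] (det J = 35.0000).
Solving J·Δ = −F gives Δ = (-1.4000, 0.1857).
Then the next iterate is (x₁, x₂)₁ = (0.6000, -0.3143).
Re-evaluating at (0.6000, -0.3143): F = (-2.479960, 1.040020), so ‖F‖₂ = 2.6892.

2.6892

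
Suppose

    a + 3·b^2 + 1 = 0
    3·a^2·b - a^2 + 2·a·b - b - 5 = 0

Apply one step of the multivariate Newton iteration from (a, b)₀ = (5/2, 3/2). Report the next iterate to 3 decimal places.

(2.669, 0.342)

At (5/2, 3/2): F = (10.250, 22.875).
Jacobian J = [[1, 6·b], [6·a·b - 2·a + 2·b, 3·a^2 + 2·a - 1]].
At the point, J = [[1.000, 9.000], [20.500, 22.750]] (det J = -161.750).
Solving J·Δ = −F gives Δ = (0.169, -1.158).
Then the next iterate is (a, b)₁ = (2.669, 0.342).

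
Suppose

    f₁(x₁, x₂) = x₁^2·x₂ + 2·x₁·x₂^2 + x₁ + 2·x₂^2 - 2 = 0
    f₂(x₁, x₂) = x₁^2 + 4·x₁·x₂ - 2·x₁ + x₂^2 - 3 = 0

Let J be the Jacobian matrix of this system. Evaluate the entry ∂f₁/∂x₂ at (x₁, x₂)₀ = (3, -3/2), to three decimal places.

-15.000

∂f₁/∂x₂ = x₁^2 + 4·x₁·x₂ + 4·x₂.
At (3, -3/2) this is -15.000.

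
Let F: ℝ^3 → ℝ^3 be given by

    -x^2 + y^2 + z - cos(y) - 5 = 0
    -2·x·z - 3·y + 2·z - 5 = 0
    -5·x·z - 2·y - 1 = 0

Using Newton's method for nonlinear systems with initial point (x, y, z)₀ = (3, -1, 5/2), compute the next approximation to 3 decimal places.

At (3, -1, 5/2): F = (-11.04030, -12.000, -36.500).
Jacobian J = [[-2·x, 2·y + sin(y), 1], [-2·z, -3, -2·x + 2], [-5·z, -2, -5·x]].
At the point, J = [[-6.000, -2.84147, 1.000], [-5.000, -3.000, -4.000], [-12.500, -2.000, -15.000]] (det J = -178.46323).
Solving J·Δ = −F gives Δ = (-2.227, 0.586, -0.656).
Then the next iterate is (x, y, z)₁ = (0.773, -0.414, 1.844).

(0.773, -0.414, 1.844)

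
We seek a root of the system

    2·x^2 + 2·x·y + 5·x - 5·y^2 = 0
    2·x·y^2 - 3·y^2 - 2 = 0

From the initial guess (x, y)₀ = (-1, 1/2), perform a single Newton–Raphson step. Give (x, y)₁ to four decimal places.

At (-1, 1/2): F = (-5.2500, -3.2500).
Jacobian J = [[4·x + 2·y + 5, 2·x - 10·y], [2·y^2, 4·x·y - 6·y]].
At the point, J = [[2.0000, -7.0000], [0.5000, -5.0000]] (det J = -6.5000).
Solving J·Δ = −F gives Δ = (0.5385, -0.5962).
Then the next iterate is (x, y)₁ = (-0.4615, -0.0962).

(-0.4615, -0.0962)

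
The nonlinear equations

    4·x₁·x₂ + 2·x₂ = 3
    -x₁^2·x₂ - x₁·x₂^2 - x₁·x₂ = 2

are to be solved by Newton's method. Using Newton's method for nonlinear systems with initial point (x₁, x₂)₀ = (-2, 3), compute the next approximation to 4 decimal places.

At (-2, 3): F = (-21.0000, 10.0000).
Jacobian J = [[4·x₂, 4·x₁ + 2], [-2·x₁·x₂ - x₂^2 - x₂, -x₁^2 - 2·x₁·x₂ - x₁]].
At the point, J = [[12.0000, -6.0000], [0.0000, 10.0000]] (det J = 120.0000).
Solving J·Δ = −F gives Δ = (1.2500, -1.0000).
Then the next iterate is (x₁, x₂)₁ = (-0.7500, 2.0000).

(-0.7500, 2.0000)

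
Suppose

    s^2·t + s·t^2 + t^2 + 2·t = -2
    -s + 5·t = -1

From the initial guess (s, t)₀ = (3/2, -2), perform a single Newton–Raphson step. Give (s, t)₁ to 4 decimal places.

At (3/2, -2): F = (3.5000, -10.5000).
Jacobian J = [[2·s·t + t^2, s^2 + 2·s·t + 2·t + 2], [-1, 5]].
At the point, J = [[-2.0000, -5.7500], [-1.0000, 5.0000]] (det J = -15.7500).
Solving J·Δ = −F gives Δ = (-2.7222, 1.5556).
Then the next iterate is (s, t)₁ = (-1.2222, -0.4444).

(-1.2222, -0.4444)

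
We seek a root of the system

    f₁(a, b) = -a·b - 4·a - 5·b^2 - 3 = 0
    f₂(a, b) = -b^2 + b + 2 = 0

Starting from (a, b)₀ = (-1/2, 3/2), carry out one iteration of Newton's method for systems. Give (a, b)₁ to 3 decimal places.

At (-1/2, 3/2): F = (-11.500, 1.250).
Jacobian J = [[-b - 4, -a - 10·b], [0, -2·b + 1]].
At the point, J = [[-5.500, -14.500], [0.000, -2.000]] (det J = 11.000).
Solving J·Δ = −F gives Δ = (-3.739, 0.625).
Then the next iterate is (a, b)₁ = (-4.239, 2.125).

(-4.239, 2.125)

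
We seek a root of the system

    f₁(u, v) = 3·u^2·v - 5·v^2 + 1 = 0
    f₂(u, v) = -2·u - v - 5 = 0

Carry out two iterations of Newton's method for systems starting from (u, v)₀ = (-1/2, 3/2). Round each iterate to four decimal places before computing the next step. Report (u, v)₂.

At (-1/2, 3/2): F = (-9.1250, -5.5000).
Jacobian J = [[6·u·v, 3·u^2 - 10·v], [-2, -1]].
At the point, J = [[-4.5000, -14.2500], [-2.0000, -1.0000]] (det J = -24.0000).
Solving J·Δ = −F gives Δ = (-2.8854, 0.2708).
Then the next iterate is (u, v)₁ = (-3.3854, 1.7708).
Round to (-3.3854, 1.7708) and repeat: F = (46.206398, 0.0000), J = [[-35.969198, 16.674799], [-2.0000, -1.0000]].
Δ = (0.6666, -1.3332), so (u, v)₂ = (-2.7188, 0.4376).

(-2.7188, 0.4376)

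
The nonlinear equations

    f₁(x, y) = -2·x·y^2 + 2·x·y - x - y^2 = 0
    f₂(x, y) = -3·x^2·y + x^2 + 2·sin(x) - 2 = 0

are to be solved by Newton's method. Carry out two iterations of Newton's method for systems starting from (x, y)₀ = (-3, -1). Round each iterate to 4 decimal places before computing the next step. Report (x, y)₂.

(-2.8161, 0.3849)

At (-3, -1): F = (14.0000, 33.717760).
Jacobian J = [[-2·y^2 + 2·y - 1, -4·x·y + 2·x - 2·y], [-6·x·y + 2·x + 2·cos(x), -3·x^2]].
At the point, J = [[-5.0000, -16.0000], [-25.979985, -27.0000]] (det J = -280.679760).
Solving J·Δ = −F gives Δ = (0.5753, 0.6952).
Then the next iterate is (x, y)₁ = (-2.4247, -0.3048).
Round to (-2.4247, -0.3048) and repeat: F = (4.260418, 7.940992), J = [[-1.795406, -7.195994], [-10.791393, -17.637510]].
Δ = (-0.3914, 0.6897), so (x, y)₂ = (-2.8161, 0.3849).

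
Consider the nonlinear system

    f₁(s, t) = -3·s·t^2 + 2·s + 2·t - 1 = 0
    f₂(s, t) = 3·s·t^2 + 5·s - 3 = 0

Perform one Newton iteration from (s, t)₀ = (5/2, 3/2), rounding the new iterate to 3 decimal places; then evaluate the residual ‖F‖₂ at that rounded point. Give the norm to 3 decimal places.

At (5/2, 3/2): F = (-9.875, 26.375).
Jacobian J = [[-3·t^2 + 2, -6·s·t + 2], [3·t^2 + 5, 6·s·t]].
At the point, J = [[-4.750, -20.500], [11.750, 22.500]] (det J = 134.000).
Solving J·Δ = −F gives Δ = (-2.377, 0.069).
Then the next iterate is (s, t)₁ = (0.123, 1.569).
Re-evaluating at (0.123, 1.569): F = (1.47561, -1.47661), so ‖F‖₂ = 2.088.

2.088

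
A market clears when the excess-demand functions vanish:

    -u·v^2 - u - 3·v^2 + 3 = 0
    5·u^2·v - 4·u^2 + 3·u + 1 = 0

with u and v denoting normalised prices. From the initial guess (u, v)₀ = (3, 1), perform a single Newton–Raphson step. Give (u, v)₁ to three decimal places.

(5.333, 0.111)

At (3, 1): F = (-6.000, 19.000).
Jacobian J = [[-v^2 - 1, -2·u·v - 6·v], [10·u·v - 8·u + 3, 5·u^2]].
At the point, J = [[-2.000, -12.000], [9.000, 45.000]] (det J = 18.000).
Solving J·Δ = −F gives Δ = (2.333, -0.889).
Then the next iterate is (u, v)₁ = (5.333, 0.111).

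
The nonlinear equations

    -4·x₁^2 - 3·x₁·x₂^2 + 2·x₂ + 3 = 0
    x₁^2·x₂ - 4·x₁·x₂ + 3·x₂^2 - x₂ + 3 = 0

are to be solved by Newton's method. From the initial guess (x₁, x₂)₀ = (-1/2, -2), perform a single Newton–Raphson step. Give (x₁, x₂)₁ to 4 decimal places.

(-0.5556, -0.8889)

At (-1/2, -2): F = (4.0000, 12.5000).
Jacobian J = [[-8·x₁ - 3·x₂^2, -6·x₁·x₂ + 2], [2·x₁·x₂ - 4·x₂, x₁^2 - 4·x₁ + 6·x₂ - 1]].
At the point, J = [[-8.0000, -4.0000], [10.0000, -10.7500]] (det J = 126.0000).
Solving J·Δ = −F gives Δ = (-0.0556, 1.1111).
Then the next iterate is (x₁, x₂)₁ = (-0.5556, -0.8889).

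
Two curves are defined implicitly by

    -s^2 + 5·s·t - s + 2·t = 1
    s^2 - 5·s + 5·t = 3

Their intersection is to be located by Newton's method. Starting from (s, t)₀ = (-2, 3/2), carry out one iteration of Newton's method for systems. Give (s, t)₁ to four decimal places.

(1.7436, 4.5385)

At (-2, 3/2): F = (-15.0000, 18.5000).
Jacobian J = [[-2·s + 5·t - 1, 5·s + 2], [2·s - 5, 5]].
At the point, J = [[10.5000, -8.0000], [-9.0000, 5.0000]] (det J = -19.5000).
Solving J·Δ = −F gives Δ = (3.7436, 3.0385).
Then the next iterate is (s, t)₁ = (1.7436, 4.5385).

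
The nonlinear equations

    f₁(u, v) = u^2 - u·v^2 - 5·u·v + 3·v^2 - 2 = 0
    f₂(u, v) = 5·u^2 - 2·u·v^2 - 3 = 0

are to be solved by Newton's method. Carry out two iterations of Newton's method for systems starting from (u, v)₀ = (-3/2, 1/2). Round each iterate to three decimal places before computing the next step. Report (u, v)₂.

At (-3/2, 1/2): F = (5.125, 9.000).
Jacobian J = [[2·u - v^2 - 5·v, -2·u·v - 5·u + 6·v], [10·u - 2·v^2, -4·u·v]].
At the point, J = [[-5.750, 12.000], [-15.500, 3.000]] (det J = 168.750).
Solving J·Δ = −F gives Δ = (0.549, -0.164).
Then the next iterate is (u, v)₁ = (-0.951, 0.336).
Round to (-0.951, 0.336) and repeat: F = (0.94813, 1.73673), J = [[-3.69490, 7.41007], [-9.73579, 1.27814]].
Δ = (0.173, -0.042), so (u, v)₂ = (-0.778, 0.294).

(-0.778, 0.294)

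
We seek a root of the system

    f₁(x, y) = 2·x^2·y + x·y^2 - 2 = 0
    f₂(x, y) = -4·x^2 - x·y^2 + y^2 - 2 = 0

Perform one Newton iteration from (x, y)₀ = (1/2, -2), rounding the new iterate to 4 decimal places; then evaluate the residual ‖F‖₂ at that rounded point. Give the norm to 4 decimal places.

At (1/2, -2): F = (-1.0000, -1.0000).
Jacobian J = [[4·x·y + y^2, 2·x^2 + 2·x·y], [-8·x - y^2, -2·x·y + 2·y]].
At the point, J = [[0.0000, -1.5000], [-8.0000, -2.0000]] (det J = -12.0000).
Solving J·Δ = −F gives Δ = (0.0417, -0.6667).
Then the next iterate is (x, y)₁ = (0.5417, -2.6667).
Re-evaluating at (0.5417, -2.6667): F = (0.287158, 0.085348), so ‖F‖₂ = 0.2996.

0.2996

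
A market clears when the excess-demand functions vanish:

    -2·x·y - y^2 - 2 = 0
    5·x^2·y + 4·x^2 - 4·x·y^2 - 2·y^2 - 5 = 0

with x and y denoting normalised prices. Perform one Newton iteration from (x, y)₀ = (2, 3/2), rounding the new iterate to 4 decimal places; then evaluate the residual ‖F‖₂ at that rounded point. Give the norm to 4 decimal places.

3.9311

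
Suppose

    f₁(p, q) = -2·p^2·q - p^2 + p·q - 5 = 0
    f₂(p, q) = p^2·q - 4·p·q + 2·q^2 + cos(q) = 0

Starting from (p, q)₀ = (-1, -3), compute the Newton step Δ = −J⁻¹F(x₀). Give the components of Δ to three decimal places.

At (-1, -3): F = (3.000, 2.01001).
Jacobian J = [[-4·p·q - 2·p + q, -2·p^2 + p], [2·p·q - 4·q, p^2 - 4·p + 4·q - sin(q)]].
At the point, J = [[-13.000, -3.000], [18.000, -6.85888]] (det J = 143.16544).
Solving J·Δ = −F gives Δ = (0.102, 0.560).

(0.102, 0.560)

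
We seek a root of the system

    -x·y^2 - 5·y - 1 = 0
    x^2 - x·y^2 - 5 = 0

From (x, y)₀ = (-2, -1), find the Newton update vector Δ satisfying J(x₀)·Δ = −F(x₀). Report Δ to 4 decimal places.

(-0.3659, 0.7073)

At (-2, -1): F = (6.0000, 1.0000).
Jacobian J = [[-y^2, -2·x·y - 5], [2·x - y^2, -2·x·y]].
At the point, J = [[-1.0000, -9.0000], [-5.0000, -4.0000]] (det J = -41.0000).
Solving J·Δ = −F gives Δ = (-0.3659, 0.7073).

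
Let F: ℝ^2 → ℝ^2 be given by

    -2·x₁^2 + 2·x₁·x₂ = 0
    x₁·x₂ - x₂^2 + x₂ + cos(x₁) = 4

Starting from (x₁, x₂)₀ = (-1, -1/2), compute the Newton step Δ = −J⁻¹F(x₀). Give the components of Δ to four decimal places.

(2.2861, 2.9291)

At (-1, -1/2): F = (-1.0000, -3.709698).
Jacobian J = [[-4·x₁ + 2·x₂, 2·x₁], [x₂ - sin(x₁), x₁ - 2·x₂ + 1]].
At the point, J = [[3.0000, -2.0000], [0.341471, 1.0000]] (det J = 3.682942).
Solving J·Δ = −F gives Δ = (2.2861, 2.9291).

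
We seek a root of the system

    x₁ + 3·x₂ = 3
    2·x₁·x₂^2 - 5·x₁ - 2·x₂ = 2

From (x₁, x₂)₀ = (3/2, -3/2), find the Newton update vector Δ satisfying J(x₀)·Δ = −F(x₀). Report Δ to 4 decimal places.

(6.8684, -0.2895)

At (3/2, -3/2): F = (-6.0000, 0.2500).
Jacobian J = [[1, 3], [2·x₂^2 - 5, 4·x₁·x₂ - 2]].
At the point, J = [[1.0000, 3.0000], [-0.5000, -11.0000]] (det J = -9.5000).
Solving J·Δ = −F gives Δ = (6.8684, -0.2895).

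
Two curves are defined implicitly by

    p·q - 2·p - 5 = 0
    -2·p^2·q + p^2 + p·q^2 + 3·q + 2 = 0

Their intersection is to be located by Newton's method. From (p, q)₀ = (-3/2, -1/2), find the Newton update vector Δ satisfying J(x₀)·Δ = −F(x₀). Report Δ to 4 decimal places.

(0.8043, -2.1739)

At (-3/2, -1/2): F = (-1.2500, 4.6250).
Jacobian J = [[q - 2, p], [-4·p·q + 2·p + q^2, -2·p^2 + 2·p·q + 3]].
At the point, J = [[-2.5000, -1.5000], [-5.7500, 0.0000]] (det J = -8.6250).
Solving J·Δ = −F gives Δ = (0.8043, -2.1739).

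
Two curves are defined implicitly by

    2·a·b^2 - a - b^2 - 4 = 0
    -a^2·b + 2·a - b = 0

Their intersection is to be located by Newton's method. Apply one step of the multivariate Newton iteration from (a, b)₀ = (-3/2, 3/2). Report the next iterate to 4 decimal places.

(-0.6426, 0.7917)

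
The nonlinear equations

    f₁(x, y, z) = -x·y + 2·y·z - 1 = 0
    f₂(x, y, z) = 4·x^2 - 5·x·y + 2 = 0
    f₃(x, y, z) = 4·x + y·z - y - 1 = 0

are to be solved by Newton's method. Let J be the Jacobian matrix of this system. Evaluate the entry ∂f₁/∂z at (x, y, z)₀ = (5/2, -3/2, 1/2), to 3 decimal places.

∂f₁/∂z = 2·y.
At (5/2, -3/2, 1/2) this is -3.000.

-3.000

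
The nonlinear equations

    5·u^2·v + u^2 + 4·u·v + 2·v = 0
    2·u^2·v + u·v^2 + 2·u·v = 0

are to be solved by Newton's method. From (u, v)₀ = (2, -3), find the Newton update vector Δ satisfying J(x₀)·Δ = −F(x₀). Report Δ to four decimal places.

(-0.8571, 0.9238)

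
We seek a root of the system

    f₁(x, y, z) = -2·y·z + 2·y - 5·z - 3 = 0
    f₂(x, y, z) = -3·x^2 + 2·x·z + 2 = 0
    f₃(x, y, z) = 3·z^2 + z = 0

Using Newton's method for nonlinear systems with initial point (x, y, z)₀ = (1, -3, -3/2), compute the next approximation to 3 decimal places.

At (1, -3, -3/2): F = (-10.500, -4.000, 5.250).
Jacobian J = [[0, -2·z + 2, -2·y - 5], [-6·x + 2·z, 0, 2·x], [0, 0, 6·z + 1]].
At the point, J = [[0.000, 5.000, 1.000], [-9.000, 0.000, 2.000], [0.000, 0.000, -8.000]] (det J = -360.000).
Solving J·Δ = −F gives Δ = (-0.299, 1.969, 0.656).
Then the next iterate is (x, y, z)₁ = (0.701, -1.031, -0.844).

(0.701, -1.031, -0.844)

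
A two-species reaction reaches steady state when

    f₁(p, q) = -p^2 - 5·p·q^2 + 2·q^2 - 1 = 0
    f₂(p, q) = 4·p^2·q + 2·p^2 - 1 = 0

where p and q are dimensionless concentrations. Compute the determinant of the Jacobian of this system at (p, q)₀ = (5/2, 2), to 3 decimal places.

1475.000

J = [[-2·p - 5·q^2, -10·p·q + 4·q], [8·p·q + 4·p, 4·p^2]].
At the point, J = [[-25.000, -42.000], [50.000, 25.000]].
det J = 1475.000.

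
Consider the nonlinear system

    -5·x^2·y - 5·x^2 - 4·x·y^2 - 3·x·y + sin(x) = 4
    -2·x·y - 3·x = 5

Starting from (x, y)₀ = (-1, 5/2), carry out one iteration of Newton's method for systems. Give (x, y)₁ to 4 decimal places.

(-0.7756, 1.8977)

At (-1, 5/2): F = (10.158529, 3.0000).
Jacobian J = [[-10·x·y - 10·x - 4·y^2 - 3·y + cos(x), -5·x^2 - 8·x·y - 3·x], [-2·y - 3, -2·x]].
At the point, J = [[3.040302, 18.0000], [-8.0000, 2.0000]] (det J = 150.080605).
Solving J·Δ = −F gives Δ = (0.2244, -0.6023).
Then the next iterate is (x, y)₁ = (-0.7756, 1.8977).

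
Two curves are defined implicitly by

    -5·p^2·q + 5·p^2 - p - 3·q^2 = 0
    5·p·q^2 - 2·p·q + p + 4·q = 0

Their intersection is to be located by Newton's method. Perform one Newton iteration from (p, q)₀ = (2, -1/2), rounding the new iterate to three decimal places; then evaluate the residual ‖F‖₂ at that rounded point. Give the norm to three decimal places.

7.591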